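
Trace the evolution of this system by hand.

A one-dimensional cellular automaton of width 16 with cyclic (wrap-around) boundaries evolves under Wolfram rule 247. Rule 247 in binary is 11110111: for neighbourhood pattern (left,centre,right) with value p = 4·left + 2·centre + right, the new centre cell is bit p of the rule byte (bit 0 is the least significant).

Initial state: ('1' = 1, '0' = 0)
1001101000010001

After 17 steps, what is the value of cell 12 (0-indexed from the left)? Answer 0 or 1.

1

gen 0: 1001101000010001
gen 1: 1110111111111110
gen 2: 0111011111111111
gen 3: 1011101111111111
gen 4: 1101110111111111
gen 5: 1110111011111111
gen 6: 1111011101111111
gen 7: 1111101110111111
gen 8: 1111110111011111
gen 9: 1111111011101111
gen 10: 1111111101110111
gen 11: 1111111110111011
gen 12: 1111111111011101
gen 13: 1111111111101110
gen 14: 0111111111110111
gen 15: 1011111111111011
gen 16: 1101111111111101
gen 17: 1110111111111110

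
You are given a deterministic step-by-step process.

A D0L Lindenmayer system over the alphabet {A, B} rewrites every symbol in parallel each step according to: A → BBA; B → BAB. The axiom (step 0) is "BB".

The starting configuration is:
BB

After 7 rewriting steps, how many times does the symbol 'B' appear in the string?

0) BB
1) BABBAB
2) BABBBABABBABBBABAB
3) BABBBABABBABBABBBABABBBABABBABBBABABBABBABBBABABBBABAB
4) BABBBABABBABBABBBABABBBABABBABBBABABBABBBABABBABBABBBABABB…ABABBABBBABABBABBBABABBABBABBBABABBBABABBABBABBBABABBBABAB  (len 162)
5) BABBBABABBABBABBBABABBBABABBABBBABABBABBBABABBABBABBBABABB…ABABBABBBABABBABBBABABBABBABBBABABBBABABBABBABBBABABBBABAB  (len 486)
6) BABBBABABBABBABBBABABBBABABBABBBABABBABBBABABBABBABBBABABB…ABABBABBBABABBABBBABABBABBABBBABABBBABABBABBABBBABABBBABAB  (len 1458)
7) BABBBABABBABBABBBABABBBABABBABBBABABBABBBABABBABBABBBABABB…ABABBABBBABABBABBBABABBABBABBBABABBBABABBABBABBBABABBBABAB  (len 4374)

2916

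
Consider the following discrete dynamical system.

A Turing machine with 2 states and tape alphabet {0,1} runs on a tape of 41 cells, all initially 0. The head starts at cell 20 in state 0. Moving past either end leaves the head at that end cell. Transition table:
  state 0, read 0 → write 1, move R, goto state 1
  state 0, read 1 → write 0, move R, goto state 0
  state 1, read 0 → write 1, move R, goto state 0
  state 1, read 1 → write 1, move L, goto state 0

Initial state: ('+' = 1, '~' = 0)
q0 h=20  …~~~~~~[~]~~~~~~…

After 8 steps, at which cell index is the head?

0) q0 h=20  …~~~~~~[~]~~~~~~…
1) q1 h=21  …~~~~~+[~]~~~~~~…
2) q0 h=22  …~~~~++[~]~~~~~~…
3) q1 h=23  …~~~+++[~]~~~~~~…
4) q0 h=24  …~~++++[~]~~~~~~…
5) q1 h=25  …~+++++[~]~~~~~~…
6) q0 h=26  …++++++[~]~~~~~~…
7) q1 h=27  …++++++[~]~~~~~~…
8) q0 h=28  …++++++[~]~~~~~~…

28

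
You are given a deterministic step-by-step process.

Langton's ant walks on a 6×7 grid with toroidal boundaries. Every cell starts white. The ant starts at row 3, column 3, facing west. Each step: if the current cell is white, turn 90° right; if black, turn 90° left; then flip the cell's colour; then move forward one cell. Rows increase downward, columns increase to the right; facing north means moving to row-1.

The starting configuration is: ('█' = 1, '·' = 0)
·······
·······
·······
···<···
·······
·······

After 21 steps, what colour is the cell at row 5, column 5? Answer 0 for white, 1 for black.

gen 0: ·······
·······
·······
···<···
·······
·······
gen 1: ·······
·······
···^···
···█···
·······
·······
gen 2: ·······
·······
···█>··
···█···
·······
·······
gen 3: ·······
·······
···██··
···█v··
·······
·······
gen 4: ·······
·······
···██··
···<█··
·······
·······
gen 5: ·······
·······
···██··
····█··
···v···
·······
gen 6: ·······
·······
···██··
····█··
··<█···
·······
gen 7: ·······
·······
···██··
··^·█··
··██···
·······
gen 8: ·······
·······
···██··
··█>█··
··██···
·······
gen 9: ·······
·······
···██··
··███··
··█v···
·······
gen 10: ·······
·······
···██··
··███··
··█·>··
·······
gen 11: ·······
·······
···██··
··███··
··█·█··
····v··
gen 12: ·······
·······
···██··
··███··
··█·█··
···<█··
gen 13: ·······
·······
···██··
··███··
··█^█··
···██··
gen 14: ·······
·······
···██··
··███··
··██>··
···██··
gen 15: ·······
·······
···██··
··██^··
··██···
···██··
gen 16: ·······
·······
···██··
··█<···
··██···
···██··
gen 17: ·······
·······
···██··
··█····
··█v···
···██··
gen 18: ·······
·······
···██··
··█····
··█·>··
···██··
gen 19: ·······
·······
···██··
··█····
··█·█··
···█v··
gen 20: ·······
·······
···██··
··█····
··█·█··
···█·>·
gen 21: ·····v·
·······
···██··
··█····
··█·█··
···█·█·

1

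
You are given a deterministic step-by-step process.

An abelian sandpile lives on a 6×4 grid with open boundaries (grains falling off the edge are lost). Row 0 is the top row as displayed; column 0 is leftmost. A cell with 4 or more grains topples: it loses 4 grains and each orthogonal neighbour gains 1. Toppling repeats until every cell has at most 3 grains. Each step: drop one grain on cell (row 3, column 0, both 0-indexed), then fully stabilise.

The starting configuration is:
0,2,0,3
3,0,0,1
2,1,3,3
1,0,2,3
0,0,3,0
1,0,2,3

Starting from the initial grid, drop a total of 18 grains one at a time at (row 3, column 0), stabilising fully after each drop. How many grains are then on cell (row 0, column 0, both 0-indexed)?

k=0  0,2,0,3
3,0,0,1
2,1,3,3
1,0,2,3
0,0,3,0
1,0,2,3
k=1  0,2,0,3
3,0,0,1
2,1,3,3
2,0,2,3
0,0,3,0
1,0,2,3
k=2  0,2,0,3
3,0,0,1
2,1,3,3
3,0,2,3
0,0,3,0
1,0,2,3
k=3  0,2,0,3
3,0,0,1
3,1,3,3
0,1,2,3
1,0,3,0
1,0,2,3
k=4  0,2,0,3
3,0,0,1
3,1,3,3
1,1,2,3
1,0,3,0
1,0,2,3
k=5  0,2,0,3
3,0,0,1
3,1,3,3
2,1,2,3
1,0,3,0
1,0,2,3
k=6  0,2,0,3
3,0,0,1
3,1,3,3
3,1,2,3
1,0,3,0
1,0,2,3
k=7  1,2,0,3
0,1,0,1
1,2,3,3
1,2,2,3
2,0,3,0
1,0,2,3
k=8  1,2,0,3
0,1,0,1
1,2,3,3
2,2,2,3
2,0,3,0
1,0,2,3
k=9  1,2,0,3
0,1,0,1
1,2,3,3
3,2,2,3
2,0,3,0
1,0,2,3
k=10  1,2,0,3
0,1,0,1
2,2,3,3
0,3,2,3
3,0,3,0
1,0,2,3
k=11  1,2,0,3
0,1,0,1
2,2,3,3
1,3,2,3
3,0,3,0
1,0,2,3
k=12  1,2,0,3
0,1,0,1
2,2,3,3
2,3,2,3
3,0,3,0
1,0,2,3
k=13  1,2,0,3
0,1,0,1
2,2,3,3
3,3,2,3
3,0,3,0
1,0,2,3
k=14  1,2,0,3
0,1,0,1
3,3,3,3
2,0,3,3
0,2,3,0
2,0,2,3
k=15  1,2,0,3
0,1,0,1
3,3,3,3
3,0,3,3
0,2,3,0
2,0,2,3
k=16  1,2,0,3
1,2,1,2
1,1,2,1
1,3,2,1
1,3,0,2
2,0,3,3
k=17  1,2,0,3
1,2,1,2
1,1,2,1
2,3,2,1
1,3,0,2
2,0,3,3
k=18  1,2,0,3
1,2,1,2
1,1,2,1
3,3,2,1
1,3,0,2
2,0,3,3

1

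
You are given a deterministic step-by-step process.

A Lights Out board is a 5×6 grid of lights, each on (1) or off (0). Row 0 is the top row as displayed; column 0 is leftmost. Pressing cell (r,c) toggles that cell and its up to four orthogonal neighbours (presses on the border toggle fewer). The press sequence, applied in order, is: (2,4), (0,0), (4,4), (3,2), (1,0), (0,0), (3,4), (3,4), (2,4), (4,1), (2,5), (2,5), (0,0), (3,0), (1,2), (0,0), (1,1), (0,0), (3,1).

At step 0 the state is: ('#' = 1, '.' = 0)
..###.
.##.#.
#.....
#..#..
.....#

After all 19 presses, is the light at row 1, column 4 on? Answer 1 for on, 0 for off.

[0] ..###.
.##.#.
#.....
#..#..
.....#
[1] ..###.
.##...
#..###
#..##.
.....#
[2] #####.
###...
#..###
#..##.
.....#
[3] #####.
###...
#..###
#..#..
...##.
[4] #####.
###...
#.####
###...
..###.
[5] .####.
..#...
..####
###...
..###.
[6] #.###.
#.#...
..####
###...
..###.
[7] #.###.
#.#...
..##.#
######
..##..
[8] #.###.
#.#...
..####
###...
..###.
[9] #.###.
#.#.#.
..#...
###.#.
..###.
[10] #.###.
#.#.#.
..#...
#.#.#.
##.##.
[11] #.###.
#.#.##
..#.##
#.#.##
##.##.
[12] #.###.
#.#.#.
..#...
#.#.#.
##.##.
[13] .####.
..#.#.
..#...
#.#.#.
##.##.
[14] .####.
..#.#.
#.#...
.##.#.
.#.##.
[15] .#.##.
.#.##.
#.....
.##.#.
.#.##.
[16] #..##.
##.##.
#.....
.##.#.
.#.##.
[17] ##.##.
..###.
##....
.##.#.
.#.##.
[18] ...##.
#.###.
##....
.##.#.
.#.##.
[19] ...##.
#.###.
#.....
#...#.
...##.

1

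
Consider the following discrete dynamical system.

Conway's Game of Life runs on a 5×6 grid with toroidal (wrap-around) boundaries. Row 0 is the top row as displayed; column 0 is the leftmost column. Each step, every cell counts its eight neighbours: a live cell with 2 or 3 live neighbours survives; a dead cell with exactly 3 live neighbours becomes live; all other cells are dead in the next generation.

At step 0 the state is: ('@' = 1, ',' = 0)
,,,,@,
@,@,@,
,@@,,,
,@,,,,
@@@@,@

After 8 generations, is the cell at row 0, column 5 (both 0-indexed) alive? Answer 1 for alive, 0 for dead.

0) ,,,,@,
@,@,@,
,@@,,,
,@,,,,
@@@@,@
1) ,,,,@,
,,@,,@
@,@@,,
,,,@,,
@@@@@@
2) ,,,,,,
,@@,@@
,@@@@,
,,,,,,
@@@,,@
3) ,,,@@,
@@,,@@
@@,,@@
,,,,@@
@@,,,,
4) ,,@@@,
,@@,,,
,@,@,,
,,,,@,
@,,@,,
5) ,,,,@,
,@,,@,
,@,@,,
,,@@@,
,,@,,@
6) ,,,@@@
,,@@@,
,@,,,,
,@,,@,
,,@,,@
7) ,,,,,@
,,@,,@
,@,,@,
@@@,,,
@,@,,@
8) ,@,,@@
@,,,@@
,,,@,@
,,@@,,
,,@,,@

1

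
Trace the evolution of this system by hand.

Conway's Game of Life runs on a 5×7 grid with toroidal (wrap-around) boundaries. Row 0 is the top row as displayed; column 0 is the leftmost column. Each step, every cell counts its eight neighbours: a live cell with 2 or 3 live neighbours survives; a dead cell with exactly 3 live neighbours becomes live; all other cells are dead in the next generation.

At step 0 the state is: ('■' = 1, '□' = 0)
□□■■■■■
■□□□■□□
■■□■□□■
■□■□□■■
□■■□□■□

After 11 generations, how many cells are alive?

17

k=0  □□■■■■■
■□□□■□□
■■□■□□■
■□■□□■■
□■■□□■□
k=1  ■□■□□□■
□□□□□□□
□□■■■□□
□□□■■■□
□□□□□□□
k=2  □□□□□□□
□■■□□□□
□□■□□■□
□□■□□■□
□□□■■■■
k=3  □□■■■■□
□■■□□□□
□□■■□□□
□□■□□□□
□□□■■■■
k=4  □■□□□□■
□■□□□□□
□□□■□□□
□□■□□■□
□□□□□□■
k=5  □□□□□□□
■□■□□□□
□□■□□□□
□□□□□□□
■□□□□■■
k=6  ■■□□□□□
□■□□□□□
□■□□□□□
□□□□□□■
□□□□□□■
k=7  ■■□□□□□
□■■□□□□
■□□□□□□
■□□□□□□
□□□□□□■
k=8  ■■■□□□□
□□■□□□□
■□□□□□□
■□□□□□■
□■□□□□■
k=9  ■□■□□□□
■□■□□□□
■■□□□□■
□■□□□□■
□□■□□□■
k=10  ■□■■□□■
□□■□□□□
□□■□□□■
□■■□□■■
□□■□□□■
k=11  ■□■■□□■
■□■□□□■
■□■■□■■
□■■■□■■
□□□□□□□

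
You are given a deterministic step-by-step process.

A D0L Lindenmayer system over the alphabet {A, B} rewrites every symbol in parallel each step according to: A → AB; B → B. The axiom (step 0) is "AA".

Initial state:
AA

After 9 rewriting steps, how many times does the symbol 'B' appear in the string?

[0] AA
[1] ABAB
[2] ABBABB
[3] ABBBABBB
[4] ABBBBABBBB
[5] ABBBBBABBBBB
[6] ABBBBBBABBBBBB
[7] ABBBBBBBABBBBBBB
[8] ABBBBBBBBABBBBBBBB
[9] ABBBBBBBBBABBBBBBBBB

18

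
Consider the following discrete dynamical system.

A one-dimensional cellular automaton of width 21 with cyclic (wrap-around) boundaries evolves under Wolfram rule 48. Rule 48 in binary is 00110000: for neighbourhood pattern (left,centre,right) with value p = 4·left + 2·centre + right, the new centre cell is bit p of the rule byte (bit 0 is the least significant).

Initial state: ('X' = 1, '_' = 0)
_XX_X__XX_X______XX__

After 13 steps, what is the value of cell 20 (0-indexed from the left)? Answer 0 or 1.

0

[0] _XX_X__XX_X______XX__
[1] ___X_X___X_X_______X_
[2] ____X_X___X_X_______X
[3] X____X_X___X_X_______
[4] _X____X_X___X_X______
[5] __X____X_X___X_X_____
[6] ___X____X_X___X_X____
[7] ____X____X_X___X_X___
[8] _____X____X_X___X_X__
[9] ______X____X_X___X_X_
[10] _______X____X_X___X_X
[11] X_______X____X_X___X_
[12] _X_______X____X_X___X
[13] X_X_______X____X_X___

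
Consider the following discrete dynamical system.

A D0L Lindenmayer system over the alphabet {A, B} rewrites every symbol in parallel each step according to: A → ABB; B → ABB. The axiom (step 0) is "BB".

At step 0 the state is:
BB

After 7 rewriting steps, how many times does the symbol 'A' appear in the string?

step 0: BB
step 1: ABBABB
step 2: ABBABBABBABBABBABB
step 3: ABBABBABBABBABBABBABBABBABBABBABBABBABBABBABBABBABBABB
step 4: ABBABBABBABBABBABBABBABBABBABBABBABBABBABBABBABBABBABBABBA…BABBABBABBABBABBABBABBABBABBABBABBABBABBABBABBABBABBABBABB  (len 162)
step 5: ABBABBABBABBABBABBABBABBABBABBABBABBABBABBABBABBABBABBABBA…BABBABBABBABBABBABBABBABBABBABBABBABBABBABBABBABBABBABBABB  (len 486)
step 6: ABBABBABBABBABBABBABBABBABBABBABBABBABBABBABBABBABBABBABBA…BABBABBABBABBABBABBABBABBABBABBABBABBABBABBABBABBABBABBABB  (len 1458)
step 7: ABBABBABBABBABBABBABBABBABBABBABBABBABBABBABBABBABBABBABBA…BABBABBABBABBABBABBABBABBABBABBABBABBABBABBABBABBABBABBABB  (len 4374)

1458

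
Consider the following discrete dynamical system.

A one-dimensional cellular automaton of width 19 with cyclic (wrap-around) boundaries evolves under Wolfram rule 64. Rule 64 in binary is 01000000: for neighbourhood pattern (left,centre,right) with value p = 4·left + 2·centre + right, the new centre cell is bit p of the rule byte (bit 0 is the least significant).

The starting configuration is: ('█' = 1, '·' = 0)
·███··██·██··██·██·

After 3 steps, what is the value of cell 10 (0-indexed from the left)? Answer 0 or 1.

gen 0: ·███··██·██··██·██·
gen 1: ···█···█··█···█··█·
gen 2: ···················
gen 3: ···················

0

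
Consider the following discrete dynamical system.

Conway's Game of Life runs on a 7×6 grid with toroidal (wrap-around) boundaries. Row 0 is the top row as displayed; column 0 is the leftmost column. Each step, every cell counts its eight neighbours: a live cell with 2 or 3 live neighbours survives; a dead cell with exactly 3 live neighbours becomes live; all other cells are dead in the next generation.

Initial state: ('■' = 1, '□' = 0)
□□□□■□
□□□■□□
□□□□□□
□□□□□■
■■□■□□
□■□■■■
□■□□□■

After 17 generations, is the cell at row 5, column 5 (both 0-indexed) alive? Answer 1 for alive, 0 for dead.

0

0) □□□□■□
□□□■□□
□□□□□□
□□□□□■
■■□■□□
□■□■■■
□■□□□■
1) □□□□■□
□□□□□□
□□□□□□
■□□□□□
□■□■□□
□■□■□■
□□■■□■
2) □□□■■□
□□□□□□
□□□□□□
□□□□□□
□■□□■□
□■□■□□
■□■■□■
3) □□■■■■
□□□□□□
□□□□□□
□□□□□□
□□■□□□
□■□■□■
■■□□□■
4) □■■■■■
□□□■■□
□□□□□□
□□□□□□
□□■□□□
□■□□■■
□■□□□□
5) ■■□□□■
□□□□□■
□□□□□□
□□□□□□
□□□□□□
■■■□□□
□■□□□□
6) □■□□□■
□□□□□■
□□□□□□
□□□□□□
□■□□□□
■■■□□□
□□□□□■
7) □□□□■■
■□□□□□
□□□□□□
□□□□□□
■■■□□□
■■■□□□
□□■□□■
8) ■□□□■■
□□□□□■
□□□□□□
□■□□□□
■□■□□□
□□□■□■
□□■■■■
9) ■□□□□□
■□□□■■
□□□□□□
□■□□□□
■■■□□□
■■□□□■
□□■□□□
10) ■■□□□□
■□□□□■
■□□□□■
■■■□□□
□□■□□■
□□□□□■
□□□□□■
11) □■□□□□
□□□□□□
□□□□□□
□□■□□□
□□■□□■
■□□□■■
□□□□□■
12) □□□□□□
□□□□□□
□□□□□□
□□□□□□
■■□■■■
■□□□■□
□□□□■■
13) □□□□□□
□□□□□□
□□□□□□
■□□□■■
■■□■■□
□■□□□□
□□□□■■
14) □□□□□□
□□□□□□
□□□□□■
■■□■■□
□■■■■□
□■■■□□
□□□□□□
15) □□□□□□
□□□□□□
■□□□■■
■■□□□□
□□□□□■
□■□□■□
□□■□□□
16) □□□□□□
□□□□□■
■■□□□■
□■□□■□
□■□□□■
□□□□□□
□□□□□□
17) □□□□□□
□□□□□■
□■□□■■
□■■□■□
■□□□□□
□□□□□□
□□□□□□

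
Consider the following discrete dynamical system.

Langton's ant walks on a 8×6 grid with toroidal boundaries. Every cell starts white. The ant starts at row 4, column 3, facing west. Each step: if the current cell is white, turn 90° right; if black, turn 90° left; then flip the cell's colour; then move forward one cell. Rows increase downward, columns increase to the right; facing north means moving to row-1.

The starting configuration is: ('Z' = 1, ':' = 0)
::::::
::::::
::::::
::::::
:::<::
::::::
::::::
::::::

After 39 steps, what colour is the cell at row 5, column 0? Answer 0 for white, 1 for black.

1

0) ::::::
::::::
::::::
::::::
:::<::
::::::
::::::
::::::
1) ::::::
::::::
::::::
:::^::
:::Z::
::::::
::::::
::::::
2) ::::::
::::::
::::::
:::Z>:
:::Z::
::::::
::::::
::::::
3) ::::::
::::::
::::::
:::ZZ:
:::Zv:
::::::
::::::
::::::
4) ::::::
::::::
::::::
:::ZZ:
:::<Z:
::::::
::::::
::::::
5) ::::::
::::::
::::::
:::ZZ:
::::Z:
:::v::
::::::
::::::
6) ::::::
::::::
::::::
:::ZZ:
::::Z:
::<Z::
::::::
::::::
7) ::::::
::::::
::::::
:::ZZ:
::^:Z:
::ZZ::
::::::
::::::
8) ::::::
::::::
::::::
:::ZZ:
::Z>Z:
::ZZ::
::::::
::::::
9) ::::::
::::::
::::::
:::ZZ:
::ZZZ:
::Zv::
::::::
::::::
10) ::::::
::::::
::::::
:::ZZ:
::ZZZ:
::Z:>:
::::::
::::::
11) ::::::
::::::
::::::
:::ZZ:
::ZZZ:
::Z:Z:
::::v:
::::::
12) ::::::
::::::
::::::
:::ZZ:
::ZZZ:
::Z:Z:
:::<Z:
::::::
13) ::::::
::::::
::::::
:::ZZ:
::ZZZ:
::Z^Z:
:::ZZ:
::::::
14) ::::::
::::::
::::::
:::ZZ:
::ZZZ:
::ZZ>:
:::ZZ:
::::::
15) ::::::
::::::
::::::
:::ZZ:
::ZZ^:
::ZZ::
:::ZZ:
::::::
16) ::::::
::::::
::::::
:::ZZ:
::Z<::
::ZZ::
:::ZZ:
::::::
17) ::::::
::::::
::::::
:::ZZ:
::Z:::
::Zv::
:::ZZ:
::::::
18) ::::::
::::::
::::::
:::ZZ:
::Z:::
::Z:>:
:::ZZ:
::::::
19) ::::::
::::::
::::::
:::ZZ:
::Z:::
::Z:Z:
:::Zv:
::::::
20) ::::::
::::::
::::::
:::ZZ:
::Z:::
::Z:Z:
:::Z:>
::::::
21) ::::::
::::::
::::::
:::ZZ:
::Z:::
::Z:Z:
:::Z:Z
:::::v
22) ::::::
::::::
::::::
:::ZZ:
::Z:::
::Z:Z:
:::Z:Z
::::<Z
23) ::::::
::::::
::::::
:::ZZ:
::Z:::
::Z:Z:
:::Z^Z
::::ZZ
24) ::::::
::::::
::::::
:::ZZ:
::Z:::
::Z:Z:
:::ZZ>
::::ZZ
25) ::::::
::::::
::::::
:::ZZ:
::Z:::
::Z:Z^
:::ZZ:
::::ZZ
26) ::::::
::::::
::::::
:::ZZ:
::Z:::
>:Z:ZZ
:::ZZ:
::::ZZ
27) ::::::
::::::
::::::
:::ZZ:
::Z:::
Z:Z:ZZ
v::ZZ:
::::ZZ
28) ::::::
::::::
::::::
:::ZZ:
::Z:::
Z:Z:ZZ
Z::ZZ<
::::ZZ
29) ::::::
::::::
::::::
:::ZZ:
::Z:::
Z:Z:Z^
Z::ZZZ
::::ZZ
30) ::::::
::::::
::::::
:::ZZ:
::Z:::
Z:Z:<:
Z::ZZZ
::::ZZ
31) ::::::
::::::
::::::
:::ZZ:
::Z:::
Z:Z:::
Z::ZvZ
::::ZZ
32) ::::::
::::::
::::::
:::ZZ:
::Z:::
Z:Z:::
Z::Z:>
::::ZZ
33) ::::::
::::::
::::::
:::ZZ:
::Z:::
Z:Z::^
Z::Z::
::::ZZ
34) ::::::
::::::
::::::
:::ZZ:
::Z:::
>:Z::Z
Z::Z::
::::ZZ
35) ::::::
::::::
::::::
:::ZZ:
^:Z:::
::Z::Z
Z::Z::
::::ZZ
36) ::::::
::::::
::::::
:::ZZ:
Z>Z:::
::Z::Z
Z::Z::
::::ZZ
37) ::::::
::::::
::::::
:::ZZ:
ZZZ:::
:vZ::Z
Z::Z::
::::ZZ
38) ::::::
::::::
::::::
:::ZZ:
ZZZ:::
<ZZ::Z
Z::Z::
::::ZZ
39) ::::::
::::::
::::::
:::ZZ:
^ZZ:::
ZZZ::Z
Z::Z::
::::ZZ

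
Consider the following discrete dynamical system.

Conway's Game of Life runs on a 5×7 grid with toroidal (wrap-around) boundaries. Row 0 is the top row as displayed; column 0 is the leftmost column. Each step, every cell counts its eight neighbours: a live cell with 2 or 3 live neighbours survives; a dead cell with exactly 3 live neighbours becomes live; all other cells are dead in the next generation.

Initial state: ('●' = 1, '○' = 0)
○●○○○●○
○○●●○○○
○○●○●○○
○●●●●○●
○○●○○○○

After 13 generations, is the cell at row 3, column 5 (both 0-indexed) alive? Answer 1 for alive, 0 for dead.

gen 0: ○●○○○●○
○○●●○○○
○○●○●○○
○●●●●○●
○○●○○○○
gen 1: ○●○●○○○
○●●●●○○
○○○○●●○
○●○○●●○
●○○○●●○
gen 2: ●●○○○●○
○●○○○●○
○●○○○○○
○○○●○○○
●●●●○●●
gen 3: ○○○○○●○
○●●○○○●
○○●○○○○
○○○●●○●
○○○●○●○
gen 4: ○○●○●●●
○●●○○○○
●●●○○●○
○○●●●●○
○○○●○●●
gen 5: ●●●○●○●
○○○○●○○
●○○○○●●
●○○○○○○
○○○○○○○
gen 6: ●●○●○●○
○○○●●○○
●○○○○●●
●○○○○○○
○○○○○○●
gen 7: ●○●●○●●
○●●●○○○
●○○○●●●
●○○○○●○
○●○○○○●
gen 8: ○○○●●●●
○○○○○○○
●○●●●●○
○●○○●○○
○●●○●○○
gen 9: ○○●●●●○
○○●○○○○
○●●●●●○
●○○○○○○
●●●○○○○
gen 10: ○○○○●○○
○○○○○○○
○●●●●○○
●○○○●○●
●○●○●○●
gen 11: ○○○●○●○
○○●○●○○
●●●●●●○
○○○○●○●
●●○○●○●
gen 12: ●●●●○●●
○○○○○○●
●●●○○○●
○○○○○○○
●○○●●○●
gen 13: ○●●●○○○
○○○●○○○
●●○○○○●
○○●●○●○
○○○●●○○

1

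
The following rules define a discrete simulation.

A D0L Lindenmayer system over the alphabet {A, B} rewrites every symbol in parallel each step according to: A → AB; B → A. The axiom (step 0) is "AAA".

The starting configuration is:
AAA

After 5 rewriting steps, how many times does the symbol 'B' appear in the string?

15

gen 0: AAA
gen 1: ABABAB
gen 2: ABAABAABA
gen 3: ABAABABAABABAAB
gen 4: ABAABABAABAABABAABAABABA
gen 5: ABAABABAABAABABAABABAABAABABAABABAABAAB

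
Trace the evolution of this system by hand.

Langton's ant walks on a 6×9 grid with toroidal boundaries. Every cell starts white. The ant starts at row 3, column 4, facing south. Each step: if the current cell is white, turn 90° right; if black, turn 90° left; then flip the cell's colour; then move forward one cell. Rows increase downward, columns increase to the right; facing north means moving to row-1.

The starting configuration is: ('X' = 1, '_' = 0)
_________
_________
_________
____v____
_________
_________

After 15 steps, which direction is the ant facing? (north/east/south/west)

0) _________
_________
_________
____v____
_________
_________
1) _________
_________
_________
___<X____
_________
_________
2) _________
_________
___^_____
___XX____
_________
_________
3) _________
_________
___X>____
___XX____
_________
_________
4) _________
_________
___XX____
___Xv____
_________
_________
5) _________
_________
___XX____
___X_>___
_________
_________
6) _________
_________
___XX____
___X_X___
_____v___
_________
7) _________
_________
___XX____
___X_X___
____<X___
_________
8) _________
_________
___XX____
___X^X___
____XX___
_________
9) _________
_________
___XX____
___XX>___
____XX___
_________
10) _________
_________
___XX^___
___XX____
____XX___
_________
11) _________
_________
___XXX>__
___XX____
____XX___
_________
12) _________
_________
___XXXX__
___XX_v__
____XX___
_________
13) _________
_________
___XXXX__
___XX<X__
____XX___
_________
14) _________
_________
___XX^X__
___XXXX__
____XX___
_________
15) _________
_________
___X<_X__
___XXXX__
____XX___
_________

west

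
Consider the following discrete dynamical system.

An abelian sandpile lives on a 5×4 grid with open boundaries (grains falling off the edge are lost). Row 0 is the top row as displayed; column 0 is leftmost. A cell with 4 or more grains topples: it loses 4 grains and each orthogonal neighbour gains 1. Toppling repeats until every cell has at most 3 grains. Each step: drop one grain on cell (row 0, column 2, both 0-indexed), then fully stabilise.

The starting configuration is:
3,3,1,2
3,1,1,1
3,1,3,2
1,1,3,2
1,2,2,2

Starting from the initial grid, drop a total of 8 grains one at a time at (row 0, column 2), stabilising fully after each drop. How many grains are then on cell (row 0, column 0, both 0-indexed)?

1

step 0: 3,3,1,2
3,1,1,1
3,1,3,2
1,1,3,2
1,2,2,2
step 1: 3,3,2,2
3,1,1,1
3,1,3,2
1,1,3,2
1,2,2,2
step 2: 3,3,3,2
3,1,1,1
3,1,3,2
1,1,3,2
1,2,2,2
step 3: 1,1,1,3
1,3,2,1
0,2,3,2
2,1,3,2
1,2,2,2
step 4: 1,1,2,3
1,3,2,1
0,2,3,2
2,1,3,2
1,2,2,2
step 5: 1,1,3,3
1,3,2,1
0,2,3,2
2,1,3,2
1,2,2,2
step 6: 1,2,1,0
1,3,3,2
0,2,3,2
2,1,3,2
1,2,2,2
step 7: 1,2,2,0
1,3,3,2
0,2,3,2
2,1,3,2
1,2,2,2
step 8: 1,2,3,0
1,3,3,2
0,2,3,2
2,1,3,2
1,2,2,2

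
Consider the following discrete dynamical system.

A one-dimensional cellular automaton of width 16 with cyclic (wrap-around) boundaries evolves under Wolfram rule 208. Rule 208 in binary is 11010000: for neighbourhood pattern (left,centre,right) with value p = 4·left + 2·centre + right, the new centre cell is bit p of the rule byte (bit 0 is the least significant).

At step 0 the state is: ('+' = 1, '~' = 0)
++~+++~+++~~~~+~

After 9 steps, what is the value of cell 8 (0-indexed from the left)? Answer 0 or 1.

0

step 0: ++~+++~+++~~~~+~
step 1: ~+~~++~~+++~~~~~
step 2: ~~+~~++~~+++~~~~
step 3: ~~~+~~++~~+++~~~
step 4: ~~~~+~~++~~+++~~
step 5: ~~~~~+~~++~~+++~
step 6: ~~~~~~+~~++~~+++
step 7: +~~~~~~+~~++~~++
step 8: ++~~~~~~+~~++~~+
step 9: +++~~~~~~+~~++~~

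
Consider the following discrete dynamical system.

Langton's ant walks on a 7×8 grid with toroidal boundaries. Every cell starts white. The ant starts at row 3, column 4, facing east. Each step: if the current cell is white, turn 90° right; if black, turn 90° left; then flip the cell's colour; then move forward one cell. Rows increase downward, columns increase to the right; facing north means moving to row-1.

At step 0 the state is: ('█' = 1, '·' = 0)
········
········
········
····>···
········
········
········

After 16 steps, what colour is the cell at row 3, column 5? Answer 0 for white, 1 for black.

0) ········
········
········
····>···
········
········
········
1) ········
········
········
····█···
····v···
········
········
2) ········
········
········
····█···
···<█···
········
········
3) ········
········
········
···^█···
···██···
········
········
4) ········
········
········
···█>···
···██···
········
········
5) ········
········
····^···
···█····
···██···
········
········
6) ········
········
····█>··
···█····
···██···
········
········
7) ········
········
····██··
···█·v··
···██···
········
········
8) ········
········
····██··
···█<█··
···██···
········
········
9) ········
········
····^█··
···███··
···██···
········
········
10) ········
········
···<·█··
···███··
···██···
········
········
11) ········
···^····
···█·█··
···███··
···██···
········
········
12) ········
···█>···
···█·█··
···███··
···██···
········
········
13) ········
···██···
···█v█··
···███··
···██···
········
········
14) ········
···██···
···<██··
···███··
···██···
········
········
15) ········
···██···
····██··
···v██··
···██···
········
········
16) ········
···██···
····██··
····>█··
···██···
········
········

1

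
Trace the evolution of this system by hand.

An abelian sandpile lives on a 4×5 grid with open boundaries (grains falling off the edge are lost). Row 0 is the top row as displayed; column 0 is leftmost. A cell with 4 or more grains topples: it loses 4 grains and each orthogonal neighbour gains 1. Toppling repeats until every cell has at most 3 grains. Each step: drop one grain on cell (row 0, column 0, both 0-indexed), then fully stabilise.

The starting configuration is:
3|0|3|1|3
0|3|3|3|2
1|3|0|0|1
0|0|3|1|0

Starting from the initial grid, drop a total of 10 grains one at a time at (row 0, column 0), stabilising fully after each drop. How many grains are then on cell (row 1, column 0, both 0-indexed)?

3

[0] 3|0|3|1|3
0|3|3|3|2
1|3|0|0|1
0|0|3|1|0
[1] 0|1|3|1|3
1|3|3|3|2
1|3|0|0|1
0|0|3|1|0
[2] 1|1|3|1|3
1|3|3|3|2
1|3|0|0|1
0|0|3|1|0
[3] 2|1|3|1|3
1|3|3|3|2
1|3|0|0|1
0|0|3|1|0
[4] 3|1|3|1|3
1|3|3|3|2
1|3|0|0|1
0|0|3|1|0
[5] 0|2|3|1|3
2|3|3|3|2
1|3|0|0|1
0|0|3|1|0
[6] 1|2|3|1|3
2|3|3|3|2
1|3|0|0|1
0|0|3|1|0
[7] 2|2|3|1|3
2|3|3|3|2
1|3|0|0|1
0|0|3|1|0
[8] 3|2|3|1|3
2|3|3|3|2
1|3|0|0|1
0|0|3|1|0
[9] 0|3|3|1|3
3|3|3|3|2
1|3|0|0|1
0|0|3|1|0
[10] 1|3|3|1|3
3|3|3|3|2
1|3|0|0|1
0|0|3|1|0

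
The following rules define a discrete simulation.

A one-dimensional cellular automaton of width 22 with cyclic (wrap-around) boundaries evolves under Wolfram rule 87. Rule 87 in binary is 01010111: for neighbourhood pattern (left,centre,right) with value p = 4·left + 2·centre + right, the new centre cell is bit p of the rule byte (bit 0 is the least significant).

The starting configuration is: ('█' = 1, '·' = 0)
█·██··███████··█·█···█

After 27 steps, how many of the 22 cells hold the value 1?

step 0: █·██··███████··█·█···█
step 1: █··███······████·████·
step 2: ███··███████···█····█·
step 3: ··███······██████████·
step 4: ██··███████·········██
step 5: ·███······██████████··
step 6: █··███████·········███
step 7: ███······██████████···
step 8: ··███████·········████
step 9: ██······██████████···█
step 10: ·███████·········████·
step 11: █······██████████···██
step 12: ███████·········████··
step 13: ······██████████···███
step 14: ██████·········████··█
step 15: ·····██████████···███·
step 16: █████·········████··██
step 17: ····██████████···███··
step 18: ████·········████··███
step 19: ···██████████···███···
step 20: ███·········████··████
step 21: ··██████████···███····
step 22: ██·········████··█████
step 23: ·██████████···███·····
step 24: █·········████··██████
step 25: ██████████···███······
step 26: ·········████··███████
step 27: █████████···███······█

13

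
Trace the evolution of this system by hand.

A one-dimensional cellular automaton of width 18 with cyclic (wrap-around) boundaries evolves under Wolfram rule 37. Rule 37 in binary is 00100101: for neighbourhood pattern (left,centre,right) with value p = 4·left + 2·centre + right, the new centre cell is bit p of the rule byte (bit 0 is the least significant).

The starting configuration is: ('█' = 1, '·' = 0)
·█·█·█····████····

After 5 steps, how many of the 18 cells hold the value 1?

3

k=0  ·█·█·█····████····
k=1  ·█████·██······███
k=2  █·····█···████····
k=3  █·███·█·█······██·
k=4  ██···████·████···█
k=5  ···█·····█·····█··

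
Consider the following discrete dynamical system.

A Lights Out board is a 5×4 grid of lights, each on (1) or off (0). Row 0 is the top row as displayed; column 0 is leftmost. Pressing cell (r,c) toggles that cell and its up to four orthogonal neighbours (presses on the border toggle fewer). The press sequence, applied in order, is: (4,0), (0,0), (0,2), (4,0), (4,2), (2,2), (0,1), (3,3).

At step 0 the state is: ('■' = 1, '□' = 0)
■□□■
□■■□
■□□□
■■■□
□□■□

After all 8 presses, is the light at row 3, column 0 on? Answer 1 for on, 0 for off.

1

gen 0: ■□□■
□■■□
■□□□
■■■□
□□■□
gen 1: ■□□■
□■■□
■□□□
□■■□
■■■□
gen 2: □■□■
■■■□
■□□□
□■■□
■■■□
gen 3: □□■□
■■□□
■□□□
□■■□
■■■□
gen 4: □□■□
■■□□
■□□□
■■■□
□□■□
gen 5: □□■□
■■□□
■□□□
■■□□
□■□■
gen 6: □□■□
■■■□
■■■■
■■■□
□■□■
gen 7: ■■□□
■□■□
■■■■
■■■□
□■□■
gen 8: ■■□□
■□■□
■■■□
■■□■
□■□□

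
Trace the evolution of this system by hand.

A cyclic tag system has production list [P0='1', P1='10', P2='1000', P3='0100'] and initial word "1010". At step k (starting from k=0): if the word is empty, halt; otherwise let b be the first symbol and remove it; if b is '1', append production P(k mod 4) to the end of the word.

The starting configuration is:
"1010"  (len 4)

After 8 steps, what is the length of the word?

k=0  "1010"  (len 4)
k=1  "0101"  (len 4)
k=2  "101"  (len 3)
k=3  "011000"  (len 6)
k=4  "11000"  (len 5)
k=5  "10001"  (len 5)
k=6  "000110"  (len 6)
k=7  "00110"  (len 5)
k=8  "0110"  (len 4)

4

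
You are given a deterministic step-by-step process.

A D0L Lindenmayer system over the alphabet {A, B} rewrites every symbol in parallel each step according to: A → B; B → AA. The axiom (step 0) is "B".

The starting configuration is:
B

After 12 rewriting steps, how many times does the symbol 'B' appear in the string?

64

gen 0: B
gen 1: AA
gen 2: BB
gen 3: AAAA
gen 4: BBBB
gen 5: AAAAAAAA
gen 6: BBBBBBBB
gen 7: AAAAAAAAAAAAAAAA
gen 8: BBBBBBBBBBBBBBBB
gen 9: AAAAAAAAAAAAAAAAAAAAAAAAAAAAAAAA
gen 10: BBBBBBBBBBBBBBBBBBBBBBBBBBBBBBBB
gen 11: AAAAAAAAAAAAAAAAAAAAAAAAAAAAAAAAAAAAAAAAAAAAAAAAAAAAAAAAAAAAAAAA
gen 12: BBBBBBBBBBBBBBBBBBBBBBBBBBBBBBBBBBBBBBBBBBBBBBBBBBBBBBBBBBBBBBBB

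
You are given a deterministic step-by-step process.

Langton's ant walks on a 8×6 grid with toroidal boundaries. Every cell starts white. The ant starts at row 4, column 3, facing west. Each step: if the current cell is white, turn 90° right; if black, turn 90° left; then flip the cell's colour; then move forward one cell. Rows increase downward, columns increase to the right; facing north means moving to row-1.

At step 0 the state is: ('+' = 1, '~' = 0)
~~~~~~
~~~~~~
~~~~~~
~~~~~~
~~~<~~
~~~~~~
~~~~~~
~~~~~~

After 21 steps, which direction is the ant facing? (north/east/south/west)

south

step 0: ~~~~~~
~~~~~~
~~~~~~
~~~~~~
~~~<~~
~~~~~~
~~~~~~
~~~~~~
step 1: ~~~~~~
~~~~~~
~~~~~~
~~~^~~
~~~+~~
~~~~~~
~~~~~~
~~~~~~
step 2: ~~~~~~
~~~~~~
~~~~~~
~~~+>~
~~~+~~
~~~~~~
~~~~~~
~~~~~~
step 3: ~~~~~~
~~~~~~
~~~~~~
~~~++~
~~~+v~
~~~~~~
~~~~~~
~~~~~~
step 4: ~~~~~~
~~~~~~
~~~~~~
~~~++~
~~~<+~
~~~~~~
~~~~~~
~~~~~~
step 5: ~~~~~~
~~~~~~
~~~~~~
~~~++~
~~~~+~
~~~v~~
~~~~~~
~~~~~~
step 6: ~~~~~~
~~~~~~
~~~~~~
~~~++~
~~~~+~
~~<+~~
~~~~~~
~~~~~~
step 7: ~~~~~~
~~~~~~
~~~~~~
~~~++~
~~^~+~
~~++~~
~~~~~~
~~~~~~
step 8: ~~~~~~
~~~~~~
~~~~~~
~~~++~
~~+>+~
~~++~~
~~~~~~
~~~~~~
step 9: ~~~~~~
~~~~~~
~~~~~~
~~~++~
~~+++~
~~+v~~
~~~~~~
~~~~~~
step 10: ~~~~~~
~~~~~~
~~~~~~
~~~++~
~~+++~
~~+~>~
~~~~~~
~~~~~~
step 11: ~~~~~~
~~~~~~
~~~~~~
~~~++~
~~+++~
~~+~+~
~~~~v~
~~~~~~
step 12: ~~~~~~
~~~~~~
~~~~~~
~~~++~
~~+++~
~~+~+~
~~~<+~
~~~~~~
step 13: ~~~~~~
~~~~~~
~~~~~~
~~~++~
~~+++~
~~+^+~
~~~++~
~~~~~~
step 14: ~~~~~~
~~~~~~
~~~~~~
~~~++~
~~+++~
~~++>~
~~~++~
~~~~~~
step 15: ~~~~~~
~~~~~~
~~~~~~
~~~++~
~~++^~
~~++~~
~~~++~
~~~~~~
step 16: ~~~~~~
~~~~~~
~~~~~~
~~~++~
~~+<~~
~~++~~
~~~++~
~~~~~~
step 17: ~~~~~~
~~~~~~
~~~~~~
~~~++~
~~+~~~
~~+v~~
~~~++~
~~~~~~
step 18: ~~~~~~
~~~~~~
~~~~~~
~~~++~
~~+~~~
~~+~>~
~~~++~
~~~~~~
step 19: ~~~~~~
~~~~~~
~~~~~~
~~~++~
~~+~~~
~~+~+~
~~~+v~
~~~~~~
step 20: ~~~~~~
~~~~~~
~~~~~~
~~~++~
~~+~~~
~~+~+~
~~~+~>
~~~~~~
step 21: ~~~~~~
~~~~~~
~~~~~~
~~~++~
~~+~~~
~~+~+~
~~~+~+
~~~~~v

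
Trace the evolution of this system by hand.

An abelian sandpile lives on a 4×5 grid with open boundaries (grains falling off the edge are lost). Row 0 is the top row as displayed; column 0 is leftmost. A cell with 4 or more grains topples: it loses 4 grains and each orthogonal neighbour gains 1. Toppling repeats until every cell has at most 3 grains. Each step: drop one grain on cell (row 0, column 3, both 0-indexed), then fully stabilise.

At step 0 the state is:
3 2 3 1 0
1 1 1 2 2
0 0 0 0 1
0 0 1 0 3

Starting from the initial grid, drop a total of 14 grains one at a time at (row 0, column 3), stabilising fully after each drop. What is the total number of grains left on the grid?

27

0) 3 2 3 1 0
1 1 1 2 2
0 0 0 0 1
0 0 1 0 3
1) 3 2 3 2 0
1 1 1 2 2
0 0 0 0 1
0 0 1 0 3
2) 3 2 3 3 0
1 1 1 2 2
0 0 0 0 1
0 0 1 0 3
3) 3 3 0 1 1
1 1 2 3 2
0 0 0 0 1
0 0 1 0 3
4) 3 3 0 2 1
1 1 2 3 2
0 0 0 0 1
0 0 1 0 3
5) 3 3 0 3 1
1 1 2 3 2
0 0 0 0 1
0 0 1 0 3
6) 3 3 1 1 2
1 1 3 0 3
0 0 0 1 1
0 0 1 0 3
7) 3 3 1 2 2
1 1 3 0 3
0 0 0 1 1
0 0 1 0 3
8) 3 3 1 3 2
1 1 3 0 3
0 0 0 1 1
0 0 1 0 3
9) 3 3 2 0 3
1 1 3 1 3
0 0 0 1 1
0 0 1 0 3
10) 3 3 2 1 3
1 1 3 1 3
0 0 0 1 1
0 0 1 0 3
11) 3 3 2 2 3
1 1 3 1 3
0 0 0 1 1
0 0 1 0 3
12) 3 3 2 3 3
1 1 3 1 3
0 0 0 1 1
0 0 1 0 3
13) 3 3 3 1 1
1 1 3 3 0
0 0 0 1 2
0 0 1 0 3
14) 3 3 3 2 1
1 1 3 3 0
0 0 0 1 2
0 0 1 0 3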